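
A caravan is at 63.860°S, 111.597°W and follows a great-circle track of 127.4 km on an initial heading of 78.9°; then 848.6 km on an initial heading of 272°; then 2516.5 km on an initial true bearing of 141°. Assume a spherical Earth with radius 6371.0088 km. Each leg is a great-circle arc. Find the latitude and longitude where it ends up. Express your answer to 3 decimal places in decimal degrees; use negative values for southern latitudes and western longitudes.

latitude -73.016°, longitude -69.687°

Apply the spherical direct solution leg by leg, carrying full precision between legs.
Leg 1: from (-63.860°, -111.597°), δ = 127.4/6371.0088 = 0.019997 rad, θ = 78.9° → φ = -63.617°, λ = -109.066°.
Leg 2: from (-63.617°, -109.066°), δ = 848.6/6371.0088 = 0.133197 rad, θ = 272° → φ = -62.356°, λ = -125.688°.
Leg 3: from (-62.356°, -125.688°), δ = 2516.5/6371.0088 = 0.394992 rad, θ = 141° → φ = -73.016°, λ = -69.687°.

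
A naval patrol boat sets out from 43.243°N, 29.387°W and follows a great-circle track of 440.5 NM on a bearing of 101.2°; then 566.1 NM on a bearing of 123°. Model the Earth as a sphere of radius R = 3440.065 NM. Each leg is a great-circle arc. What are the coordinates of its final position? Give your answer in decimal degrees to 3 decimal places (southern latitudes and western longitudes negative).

Apply the spherical direct solution leg by leg, carrying full precision between legs.
Leg 1: from (43.243°, -29.387°), δ = 440.5/3440.065 = 0.128050 rad, θ = 101.2° → φ = 41.408°, λ = -19.772°.
Leg 2: from (41.408°, -19.772°), δ = 566.1/3440.065 = 0.164561 rad, θ = 123° → φ = 35.843°, λ = -10.014°.

latitude 35.843°, longitude -10.014°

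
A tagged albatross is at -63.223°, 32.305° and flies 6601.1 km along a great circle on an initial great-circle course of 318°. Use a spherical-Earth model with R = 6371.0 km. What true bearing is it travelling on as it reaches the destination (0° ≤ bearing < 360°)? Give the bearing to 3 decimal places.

δ = 6601.1/6371 = 1.036117 rad (59.3651°).
Converting: φ₁ = -1.103450 rad, θ = 5.550147 rad.
Destination latitude: φ₂ = arcsin( sin φ₁ cos δ + cos φ₁ sin δ cos θ ) = arcsin(-0.166849) = -9.605°.
Δλ = atan2( sin θ sin δ cos φ₁ , cos δ − sin φ₁ sin φ₂ ) = atan2(-0.259383, 0.360608) = -0.623557 rad = -35.727°.
λ₂ = λ₁ + Δλ = -3.422°.
The forward bearing on arrival equals the back-azimuth from the destination plus 180°.
Back-azimuth from P₂ (-9.605°, -3.422°) to P₁ (-63.223°, 32.305°), with Δλ' = λ₁ − λ₂ = 35.727°: atan2( sin Δλ' cos φ₁ , cos φ₂ sin φ₁ − sin φ₂ cos φ₁ cos Δλ' ) = 162.197°.
Final bearing = (162.197° + 180°) mod 360° = 342.197°.

final bearing 342.197°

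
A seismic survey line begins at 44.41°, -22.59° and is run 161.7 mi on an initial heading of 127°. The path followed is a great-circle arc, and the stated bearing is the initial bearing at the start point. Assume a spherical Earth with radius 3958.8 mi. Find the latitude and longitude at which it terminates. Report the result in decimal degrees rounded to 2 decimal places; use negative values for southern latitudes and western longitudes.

latitude 42.97°, longitude -20.04°

Central angle δ = d/R = 0.040846 rad.
Converting: φ₁ = 0.775101 rad, θ = 2.216568 rad.
sin φ₂ = sin φ₁ cos δ + cos φ₁ sin δ cos θ = (0.699788)(0.999166) + (0.714351)(0.040834)(-0.601815) = 0.681649
φ₂ = asin(0.681649) = 0.750015 rad = 42.97°.
For the longitude increment, Δλ = atan2( sin θ sin δ cos φ₁, cos δ − sin φ₁ sin φ₂ ) = atan2(0.023296, 0.522156) = 2.55°.
λ₂ = λ₁ + Δλ = -20.04°.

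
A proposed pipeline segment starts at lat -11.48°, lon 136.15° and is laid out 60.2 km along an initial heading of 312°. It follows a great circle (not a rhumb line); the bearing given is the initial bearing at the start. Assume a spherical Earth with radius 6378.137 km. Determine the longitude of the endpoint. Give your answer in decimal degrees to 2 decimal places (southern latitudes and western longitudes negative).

δ = 60.2/6378.137 = 0.009438 rad (0.5408°).
With φ₁ = -11.48° = -0.200364 rad and θ = 312° = 5.445427 rad:
sin φ₂ = sin φ₁ cos δ + cos φ₁ sin δ cos θ = (-0.199026)(0.999955) + (0.979994)(0.009438)(0.669131) = -0.192828
φ₂ = asin(-0.192828) = -0.194043 rad = -11.12°.
For the longitude increment, Δλ = atan2( sin θ sin δ cos φ₁, cos δ − sin φ₁ sin φ₂ ) = atan2(-0.006874, 0.961578) = -0.41°.
λ₂ = 136.15° + -0.41° = 135.74°.

longitude 135.74°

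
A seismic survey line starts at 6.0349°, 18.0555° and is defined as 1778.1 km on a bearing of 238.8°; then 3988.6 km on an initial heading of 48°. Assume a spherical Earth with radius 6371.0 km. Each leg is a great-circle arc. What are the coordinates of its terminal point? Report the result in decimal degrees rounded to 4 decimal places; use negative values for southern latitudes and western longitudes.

Apply the spherical direct solution leg by leg, carrying full precision between legs.
Leg 1: from (6.0349°, 18.0555°), δ = 1778.1/6371 = 0.279093 rad, θ = 238.8° → φ = -2.3412°, λ = 4.4146°.
Leg 2: from (-2.3412°, 4.4146°), δ = 3988.6/6371 = 0.626056 rad, θ = 48° → φ = 21.0172°, λ = 32.2208°.

latitude 21.0172°, longitude 32.2208°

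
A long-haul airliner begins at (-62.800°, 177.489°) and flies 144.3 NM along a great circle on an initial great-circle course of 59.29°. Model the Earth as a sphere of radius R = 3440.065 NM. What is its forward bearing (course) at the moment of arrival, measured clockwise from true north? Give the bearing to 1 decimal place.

final bearing 55.5°

The arc subtends δ = 144.3/3440.065 = 0.041947 rad at the centre.
With φ₁ = -62.800° = -1.096067 rad and θ = 59.29° = 1.034806 rad:
sin φ₂ = sin φ₁ cos δ + cos φ₁ sin δ cos θ = (-0.889416)(0.999120) + (0.457098)(0.041935)(0.510693) = -0.878845
φ₂ = asin(-0.878845) = -1.073436 rad = -61.503°.
For the longitude increment, Δλ = atan2( sin θ sin δ cos φ₁, cos δ − sin φ₁ sin φ₂ ) = atan2(0.016480, 0.217461) = 4.334°.
λ₂ = 177.489° + 4.334° = 181.823°, normalized to (−180°, 180°] → -178.177°.
The forward bearing on arrival equals the back-azimuth from the destination plus 180°.
Back-azimuth from P₂ (-61.5°, -178.2°) to P₁ (-62.8°, 177.5°), with Δλ' = λ₁ − λ₂ = 355.7°: atan2( sin Δλ' cos φ₁ , cos φ₂ sin φ₁ − sin φ₂ cos φ₁ cos Δλ' ) = 235.5°.
Final bearing = (235.5° + 180°) mod 360° = 55.5°.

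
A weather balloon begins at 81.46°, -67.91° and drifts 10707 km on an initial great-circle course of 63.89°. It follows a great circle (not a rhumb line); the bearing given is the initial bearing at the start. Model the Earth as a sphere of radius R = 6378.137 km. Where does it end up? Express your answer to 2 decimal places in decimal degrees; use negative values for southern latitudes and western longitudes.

latitude -2.38°, longitude 48.77°

Central angle δ = d/R = 1.678703 rad.
Converting: φ₁ = 1.421745 rad, θ = 1.115091 rad.
sin φ₂ = sin φ₁ cos δ + cos φ₁ sin δ cos θ = (0.988912)(-0.107698) + (0.148500)(0.994184)(0.440096) = -0.041530
φ₂ = asin(-0.041530) = -0.041542 rad = -2.38°.
For the longitude increment, Δλ = atan2( sin θ sin δ cos φ₁, cos δ − sin φ₁ sin φ₂ ) = atan2(0.132570, -0.066629) = 116.68°.
Hence λ₂ = -67.91° + 116.68° = 48.77°.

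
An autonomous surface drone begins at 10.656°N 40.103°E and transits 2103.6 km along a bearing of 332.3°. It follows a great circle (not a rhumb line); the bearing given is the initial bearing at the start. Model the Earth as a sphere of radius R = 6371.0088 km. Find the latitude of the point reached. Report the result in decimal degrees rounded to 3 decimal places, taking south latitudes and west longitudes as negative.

latitude 27.196°

Central angle δ = d/R = 0.330183 rad.
Converting: φ₁ = 0.185982 rad, θ = 5.799729 rad.
Applying the spherical law of cosines for sides, sin φ₂ = sin φ₁ cos δ + cos φ₁ sin δ cos θ = 0.457032, so φ₂ = 27.196°.
For the longitude increment, Δλ = atan2( sin θ sin δ cos φ₁, cos δ − sin φ₁ sin φ₂ ) = atan2(-0.148110, 0.861472) = -9.755°.
λ₂ = λ₁ + Δλ = 30.348°.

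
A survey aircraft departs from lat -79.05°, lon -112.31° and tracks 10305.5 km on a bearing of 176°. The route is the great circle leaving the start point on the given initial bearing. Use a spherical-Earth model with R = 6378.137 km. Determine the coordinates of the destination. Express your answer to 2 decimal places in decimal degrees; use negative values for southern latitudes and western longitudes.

Angular distance δ = d/R = 10305.5 / 6378.137 = 1.615754 rad.
With φ₁ = -79.05° = -1.379683 rad and θ = 176° = 3.071779 rad:
sin φ₂ = sin φ₁ cos δ + cos φ₁ sin δ cos θ = (-0.981793)(-0.044942) + (0.189952)(0.998990)(-0.997564) = -0.145174
φ₂ = asin(-0.145174) = -0.145689 rad = -8.35°.
Δλ = atan2( sin θ sin δ cos φ₁ , cos δ − sin φ₁ sin φ₂ ) = atan2(0.013237, -0.187473) = 3.071102 rad = 175.96°.
λ₂ = λ₁ + Δλ = 63.65°.

latitude -8.35°, longitude 63.65°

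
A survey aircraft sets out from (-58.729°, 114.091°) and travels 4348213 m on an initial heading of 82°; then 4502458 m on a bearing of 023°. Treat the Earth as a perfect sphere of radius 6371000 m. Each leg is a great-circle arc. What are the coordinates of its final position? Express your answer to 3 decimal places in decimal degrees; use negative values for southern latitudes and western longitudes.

latitude 0.017°, longitude -178.629°

Apply the spherical direct solution leg by leg, carrying full precision between legs.
Leg 1: from (-58.729°, 114.091°), δ = 4348213/6371000 = 0.682501 rad, θ = 82° → φ = -38.148°, λ = 166.674°.
Leg 2: from (-38.148°, 166.674°), δ = 4502458/6371000 = 0.706711 rad, θ = 23° → φ = 0.017°, λ = -178.629°.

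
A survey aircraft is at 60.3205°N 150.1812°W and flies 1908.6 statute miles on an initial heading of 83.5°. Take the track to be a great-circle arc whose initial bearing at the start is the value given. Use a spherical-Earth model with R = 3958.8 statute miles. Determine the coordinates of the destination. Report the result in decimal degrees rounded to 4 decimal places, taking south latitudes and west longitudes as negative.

latitude 52.7278°, longitude -100.6563°

Central angle δ = d/R = 0.482116 rad.
Converting: φ₁ = 1.052791 rad, θ = 1.457350 rad.
Applying the spherical law of cosines for sides, sin φ₂ = sin φ₁ cos δ + cos φ₁ sin δ cos θ = 0.795767, so φ₂ = 52.7278°.
Δλ = atan2( sin θ sin δ cos φ₁ , cos δ − sin φ₁ sin φ₂ ) = atan2(0.228102, 0.194646) = 0.864372 rad = 49.5249°.
λ₂ = -150.1812° + 49.5249° = -100.6563°.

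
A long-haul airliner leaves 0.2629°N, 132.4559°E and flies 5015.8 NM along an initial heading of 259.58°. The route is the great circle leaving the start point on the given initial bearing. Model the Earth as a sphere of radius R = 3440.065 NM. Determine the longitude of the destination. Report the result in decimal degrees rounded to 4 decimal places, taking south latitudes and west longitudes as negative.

Angular distance δ = d/R = 5015.8 / 3440.065 = 1.458054 rad.
With φ₁ = 0.2629° = 0.004588 rad and θ = 259.58° = 4.530526 rad:
Destination latitude: φ₂ = arcsin( sin φ₁ cos δ + cos φ₁ sin δ cos θ ) = arcsin(-0.179196) = -10.3229°.
Then Δλ = atan2(-0.977254, 0.113326) = -1.455348 rad, from sin θ sin δ cos φ₁ over cos δ − sin φ₁ sin φ₂.
Hence λ₂ = 132.4559° + -83.3853° = 49.0706°.

longitude 49.0706°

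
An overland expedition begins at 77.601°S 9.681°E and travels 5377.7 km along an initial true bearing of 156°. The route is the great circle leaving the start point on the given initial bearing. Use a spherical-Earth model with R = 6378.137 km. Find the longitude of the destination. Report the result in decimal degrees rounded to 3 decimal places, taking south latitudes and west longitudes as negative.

longitude 159.557°

Angular distance δ = d/R = 5377.7 / 6378.137 = 0.843146 rad.
Converting: φ₁ = -1.354393 rad, θ = 2.722714 rad.
Destination latitude: φ₂ = arcsin( sin φ₁ cos δ + cos φ₁ sin δ cos θ ) = arcsin(-0.796080) = -52.757°.
Then Δλ = atan2(0.065216, -0.112396) = 2.615835 rad, from sin θ sin δ cos φ₁ over cos δ − sin φ₁ sin φ₂.
λ₂ = 9.681° + 149.876° = 159.557°.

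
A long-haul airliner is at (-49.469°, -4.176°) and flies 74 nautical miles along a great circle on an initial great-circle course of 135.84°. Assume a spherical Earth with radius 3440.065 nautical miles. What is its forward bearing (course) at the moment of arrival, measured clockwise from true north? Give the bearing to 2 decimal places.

The arc subtends δ = 74/3440.065 = 0.021511 rad at the centre.
Start latitude φ₁ = -0.863397 rad; initial bearing θ = 2.370855 rad.
sin φ₂ = sin φ₁ cos δ + cos φ₁ sin δ cos θ = (-0.760054)(0.999769) + (0.649859)(0.021510)(-0.717397) = -0.769907
φ₂ = asin(-0.769907) = -0.878695 rad = -50.345°.
Then Δλ = atan2(0.009738, 0.414598) = 0.023484 rad, from sin θ sin δ cos φ₁ over cos δ − sin φ₁ sin φ₂.
Hence λ₂ = -4.176° + 1.346° = -2.830°.
The forward bearing on arrival equals the back-azimuth from the destination plus 180°.
Back-azimuth from P₂ (-50.35°, -2.83°) to P₁ (-49.47°, -4.18°), with Δλ' = λ₁ − λ₂ = -1.35°: atan2( sin Δλ' cos φ₁ , cos φ₂ sin φ₁ − sin φ₂ cos φ₁ cos Δλ' ) = 314.81°.
Final bearing = (314.81° + 180°) mod 360° = 134.81°.

final bearing 134.81°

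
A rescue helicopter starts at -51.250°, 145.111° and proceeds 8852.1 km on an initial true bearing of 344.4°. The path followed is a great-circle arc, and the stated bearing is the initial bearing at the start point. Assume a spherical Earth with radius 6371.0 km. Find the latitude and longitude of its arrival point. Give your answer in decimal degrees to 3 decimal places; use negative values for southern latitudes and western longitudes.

latitude 26.892°, longitude 127.859°

Angular distance δ = d/R = 8852.1 / 6371 = 1.389437 rad.
Converting: φ₁ = -0.894481 rad, θ = 6.010914 rad.
Destination latitude: φ₂ = arcsin( sin φ₁ cos δ + cos φ₁ sin δ cos θ ) = arcsin(0.452313) = 26.892°.
For the longitude increment, Δλ = atan2( sin θ sin δ cos φ₁, cos δ − sin φ₁ sin φ₂ ) = atan2(-0.165563, 0.533119) = -17.252°.
λ₂ = λ₁ + Δλ = 127.859°.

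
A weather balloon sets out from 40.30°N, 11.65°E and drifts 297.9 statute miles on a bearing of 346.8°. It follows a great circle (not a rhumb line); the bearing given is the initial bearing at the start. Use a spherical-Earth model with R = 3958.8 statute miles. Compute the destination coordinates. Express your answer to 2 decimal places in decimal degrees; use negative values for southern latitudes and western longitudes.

latitude 44.49°, longitude 10.27°

δ = 297.9/3958.8 = 0.075250 rad (4.3115°).
With φ₁ = 40.30° = 0.703368 rad and θ = 346.8° = 6.052802 rad:
Destination latitude: φ₂ = arcsin( sin φ₁ cos δ + cos φ₁ sin δ cos θ ) = arcsin(0.700781) = 44.49°.
Then Δλ = atan2(-0.013093, 0.543912) = -0.024067 rad, from sin θ sin δ cos φ₁ over cos δ − sin φ₁ sin φ₂.
Hence λ₂ = 11.65° + -1.38° = 10.27°.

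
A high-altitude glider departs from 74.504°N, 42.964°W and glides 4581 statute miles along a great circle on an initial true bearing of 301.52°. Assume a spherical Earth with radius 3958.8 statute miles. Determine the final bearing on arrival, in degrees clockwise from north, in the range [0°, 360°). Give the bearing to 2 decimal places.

Central angle δ = d/R = 1.157169 rad.
Start latitude φ₁ = 1.300340 rad; initial bearing θ = 5.262517 rad.
Applying the spherical law of cosines for sides, sin φ₂ = sin φ₁ cos δ + cos φ₁ sin δ cos θ = 0.515220, so φ₂ = 31.012°.
For the longitude increment, Δλ = atan2( sin θ sin δ cos φ₁, cos δ − sin φ₁ sin φ₂ ) = atan2(-0.208545, -0.094558) = -114.390°.
Hence λ₂ = -42.964° + -114.390° = -157.354°.
The forward bearing on arrival equals the back-azimuth from the destination plus 180°.
Back-azimuth from P₂ (31.01°, -157.35°) to P₁ (74.50°, -42.96°), with Δλ' = λ₁ − λ₂ = 114.39°: atan2( sin Δλ' cos φ₁ , cos φ₂ sin φ₁ − sin φ₂ cos φ₁ cos Δλ' ) = 15.41°.
Final bearing = (15.41° + 180°) mod 360° = 195.41°.

final bearing 195.41°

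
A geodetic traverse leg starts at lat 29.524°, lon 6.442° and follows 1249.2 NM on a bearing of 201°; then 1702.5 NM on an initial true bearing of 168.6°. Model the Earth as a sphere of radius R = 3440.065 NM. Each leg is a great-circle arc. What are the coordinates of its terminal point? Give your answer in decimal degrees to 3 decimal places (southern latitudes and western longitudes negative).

latitude -17.889°, longitude 4.679°

Apply the spherical direct solution leg by leg, carrying full precision between legs.
Leg 1: from (29.524°, 6.442°), δ = 1249.2/3440.065 = 0.363133 rad, θ = 201° → φ = 9.910°, λ = -0.983°.
Leg 2: from (9.910°, -0.983°), δ = 1702.5/3440.065 = 0.494903 rad, θ = 168.6° → φ = -17.889°, λ = 4.679°.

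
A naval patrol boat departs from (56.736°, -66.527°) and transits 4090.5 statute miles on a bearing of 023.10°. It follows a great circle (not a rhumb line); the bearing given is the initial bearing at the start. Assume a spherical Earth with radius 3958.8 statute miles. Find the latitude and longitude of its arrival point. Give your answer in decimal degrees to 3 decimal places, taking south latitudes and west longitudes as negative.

latitude 59.485°, longitude 71.890°

Central angle δ = d/R = 1.033268 rad.
With φ₁ = 56.736° = 0.990230 rad and θ = 23.1° = 0.403171 rad:
Destination latitude: φ₂ = arcsin( sin φ₁ cos δ + cos φ₁ sin δ cos θ ) = arcsin(0.861493) = 59.485°.
Then Δλ = atan2(0.184848, -0.208324) = 2.415833 rad, from sin θ sin δ cos φ₁ over cos δ − sin φ₁ sin φ₂.
λ₂ = λ₁ + Δλ = 71.890°.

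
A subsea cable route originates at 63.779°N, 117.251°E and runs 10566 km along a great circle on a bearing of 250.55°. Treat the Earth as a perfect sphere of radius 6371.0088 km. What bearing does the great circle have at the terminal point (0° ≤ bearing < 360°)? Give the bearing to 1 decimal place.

final bearing 205.3°

Angular distance δ = d/R = 10566 / 6371.0088 = 1.658450 rad.
Start latitude φ₁ = 1.113154 rad; initial bearing θ = 4.372922 rad.
Applying the spherical law of cosines for sides, sin φ₂ = sin φ₁ cos δ + cos φ₁ sin δ cos θ = -0.225092, so φ₂ = -13.008°.
Δλ = atan2( sin θ sin δ cos φ₁ , cos δ − sin φ₁ sin φ₂ ) = atan2(-0.415021, 0.114388) = -1.301854 rad = -74.591°.
λ₂ = 117.251° + -74.591° = 42.660°.
The forward bearing on arrival equals the back-azimuth from the destination plus 180°.
Back-azimuth from P₂ (-13.0°, 42.7°) to P₁ (63.8°, 117.3°), with Δλ' = λ₁ − λ₂ = 74.6°: atan2( sin Δλ' cos φ₁ , cos φ₂ sin φ₁ − sin φ₂ cos φ₁ cos Δλ' ) = 25.3°.
Final bearing = (25.3° + 180°) mod 360° = 205.3°.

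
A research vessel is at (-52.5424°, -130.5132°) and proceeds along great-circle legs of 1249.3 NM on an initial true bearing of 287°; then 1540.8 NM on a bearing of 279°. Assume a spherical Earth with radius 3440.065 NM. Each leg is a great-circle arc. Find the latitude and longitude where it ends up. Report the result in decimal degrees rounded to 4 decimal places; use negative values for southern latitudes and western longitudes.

latitude -34.2051°, longitude 170.7836°

Apply the spherical direct solution leg by leg, carrying full precision between legs.
Leg 1: from (-52.5424°, -130.5132°), δ = 1249.3/3440.065 = 0.363162 rad, θ = 287° → φ = -42.7551°, λ = -158.0717°.
Leg 2: from (-42.7551°, -158.0717°), δ = 1540.8/3440.065 = 0.447899 rad, θ = 279° → φ = -34.2051°, λ = 170.7836°.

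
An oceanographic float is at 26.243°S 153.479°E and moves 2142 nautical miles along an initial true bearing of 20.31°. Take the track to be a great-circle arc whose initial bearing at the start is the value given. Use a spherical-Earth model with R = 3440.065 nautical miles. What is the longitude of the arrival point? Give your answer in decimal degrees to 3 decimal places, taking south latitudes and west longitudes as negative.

The arc subtends δ = 2142/3440.065 = 0.622663 rad at the centre.
With φ₁ = -26.243° = -0.458027 rad and θ = 20.31° = 0.354476 rad:
sin φ₂ = sin φ₁ cos δ + cos φ₁ sin δ cos θ = (-0.442179)(0.812328) + (0.896927)(0.583200)(0.937828) = 0.131372
φ₂ = asin(0.131372) = 0.131753 rad = 7.549°.
Δλ = atan2( sin θ sin δ cos φ₁ , cos δ − sin φ₁ sin φ₂ ) = atan2(0.181563, 0.870418) = 0.205645 rad = 11.783°.
λ₂ = λ₁ + Δλ = 165.262°.

longitude 165.262°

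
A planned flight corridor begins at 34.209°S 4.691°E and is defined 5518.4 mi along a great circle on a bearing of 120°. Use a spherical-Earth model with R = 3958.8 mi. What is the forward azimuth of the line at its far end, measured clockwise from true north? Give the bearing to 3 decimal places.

final bearing 56.131°

The arc subtends δ = 5518.4/3958.8 = 1.393958 rad at the centre.
Converting: φ₁ = -0.597060 rad, θ = 2.094395 rad.
Applying the spherical law of cosines for sides, sin φ₂ = sin φ₁ cos δ + cos φ₁ sin δ cos θ = -0.505951, so φ₂ = -30.395°.
Then Δλ = atan2(0.705027, -0.108534) = 1.723541 rad, from sin θ sin δ cos φ₁ over cos δ − sin φ₁ sin φ₂.
Hence λ₂ = 4.691° + 98.752° = 103.443°.
The forward bearing on arrival equals the back-azimuth from the destination plus 180°.
Back-azimuth from P₂ (-30.395°, 103.443°) to P₁ (-34.209°, 4.691°), with Δλ' = λ₁ − λ₂ = -98.752°: atan2( sin Δλ' cos φ₁ , cos φ₂ sin φ₁ − sin φ₂ cos φ₁ cos Δλ' ) = 236.131°.
Final bearing = (236.131° + 180°) mod 360° = 56.131°.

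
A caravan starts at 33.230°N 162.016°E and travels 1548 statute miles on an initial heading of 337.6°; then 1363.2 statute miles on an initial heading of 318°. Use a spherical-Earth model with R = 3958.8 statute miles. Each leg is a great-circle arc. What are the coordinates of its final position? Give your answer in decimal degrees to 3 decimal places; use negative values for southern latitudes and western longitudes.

latitude 64.743°, longitude 115.997°

Apply the spherical direct solution leg by leg, carrying full precision between legs.
Leg 1: from (33.230°, 162.016°), δ = 1548/3958.8 = 0.391028 rad, θ = 337.6° → φ = 53.264°, λ = 147.963°.
Leg 2: from (53.264°, 147.963°), δ = 1363.2/3958.8 = 0.344347 rad, θ = 318° → φ = 64.743°, λ = 115.997°.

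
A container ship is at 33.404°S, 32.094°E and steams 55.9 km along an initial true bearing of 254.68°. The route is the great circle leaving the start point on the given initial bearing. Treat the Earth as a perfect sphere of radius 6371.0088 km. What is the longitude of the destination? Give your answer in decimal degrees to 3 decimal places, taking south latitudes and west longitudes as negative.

longitude 31.512°

The arc subtends δ = 55.9/6371.0088 = 0.008774 rad at the centre.
Converting: φ₁ = -0.583010 rad, θ = 4.445005 rad.
Destination latitude: φ₂ = arcsin( sin φ₁ cos δ + cos φ₁ sin δ cos θ ) = arcsin(-0.552453) = -33.535°.
For the longitude increment, Δλ = atan2( sin θ sin δ cos φ₁, cos δ − sin φ₁ sin φ₂ ) = atan2(-0.007064, 0.695815) = -0.582°.
λ₂ = 32.094° + -0.582° = 31.512°.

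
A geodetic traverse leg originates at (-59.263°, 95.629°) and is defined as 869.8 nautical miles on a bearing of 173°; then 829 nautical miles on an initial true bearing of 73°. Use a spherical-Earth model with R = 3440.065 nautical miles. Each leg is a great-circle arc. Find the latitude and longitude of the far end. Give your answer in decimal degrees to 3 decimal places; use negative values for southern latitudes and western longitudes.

Apply the spherical direct solution leg by leg, carrying full precision between legs.
Leg 1: from (-59.263°, 95.629°), δ = 869.8/3440.065 = 0.252844 rad, θ = 173° → φ = -73.556°, λ = 101.812°.
Leg 2: from (-73.556°, 101.812°), δ = 829/3440.065 = 0.240984 rad, θ = 73° → φ = -65.732°, λ = 135.542°.

latitude -65.732°, longitude 135.542°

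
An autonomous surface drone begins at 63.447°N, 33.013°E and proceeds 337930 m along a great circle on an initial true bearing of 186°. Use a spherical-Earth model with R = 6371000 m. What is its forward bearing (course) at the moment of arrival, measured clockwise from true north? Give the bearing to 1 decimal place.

final bearing 185.4°

Central angle δ = d/R = 0.053042 rad.
Converting: φ₁ = 1.107359 rad, θ = 3.246312 rad.
Applying the spherical law of cosines for sides, sin φ₂ = sin φ₁ cos δ + cos φ₁ sin δ cos θ = 0.869693, so φ₂ = 60.423°.
For the longitude increment, Δλ = atan2( sin θ sin δ cos φ₁, cos δ − sin φ₁ sin φ₂ ) = atan2(-0.002477, 0.220635) = -0.643°.
Hence λ₂ = 33.013° + -0.643° = 32.370°.
The forward bearing on arrival equals the back-azimuth from the destination plus 180°.
Back-azimuth from P₂ (60.4°, 32.4°) to P₁ (63.4°, 33.0°), with Δλ' = λ₁ − λ₂ = 0.6°: atan2( sin Δλ' cos φ₁ , cos φ₂ sin φ₁ − sin φ₂ cos φ₁ cos Δλ' ) = 5.4°.
Final bearing = (5.4° + 180°) mod 360° = 185.4°.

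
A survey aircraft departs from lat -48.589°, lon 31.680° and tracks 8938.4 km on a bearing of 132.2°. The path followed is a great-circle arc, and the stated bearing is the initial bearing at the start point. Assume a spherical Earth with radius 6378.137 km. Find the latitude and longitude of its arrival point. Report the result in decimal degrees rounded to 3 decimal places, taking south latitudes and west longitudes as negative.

latitude -34.359°, longitude 149.484°

The arc subtends δ = 8938.4/6378.137 = 1.401412 rad at the centre.
Converting: φ₁ = -0.848038 rad, θ = 2.307325 rad.
Applying the spherical law of cosines for sides, sin φ₂ = sin φ₁ cos δ + cos φ₁ sin δ cos θ = -0.564384, so φ₂ = -34.359°.
Δλ = atan2( sin θ sin δ cos φ₁ , cos δ − sin φ₁ sin φ₂ ) = atan2(0.482997, -0.254704) = 2.056076 rad = 117.804°.
λ₂ = λ₁ + Δλ = 149.484°.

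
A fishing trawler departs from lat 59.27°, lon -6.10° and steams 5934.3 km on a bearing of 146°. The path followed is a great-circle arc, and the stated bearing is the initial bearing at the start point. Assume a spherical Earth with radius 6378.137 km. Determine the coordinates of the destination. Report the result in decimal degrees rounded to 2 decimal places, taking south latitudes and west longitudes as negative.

latitude 10.02°, longitude 20.99°

δ = 5934.3/6378.137 = 0.930413 rad (53.3087°).
With φ₁ = 59.27° = 1.034457 rad and θ = 146° = 2.548181 rad:
Destination latitude: φ₂ = arcsin( sin φ₁ cos δ + cos φ₁ sin δ cos θ ) = arcsin(0.173908) = 10.02°.
Δλ = atan2( sin θ sin δ cos φ₁ , cos δ − sin φ₁ sin φ₂ ) = atan2(0.229128, 0.448015) = 0.472750 rad = 27.09°.
λ₂ = -6.10° + 27.09° = 20.99°.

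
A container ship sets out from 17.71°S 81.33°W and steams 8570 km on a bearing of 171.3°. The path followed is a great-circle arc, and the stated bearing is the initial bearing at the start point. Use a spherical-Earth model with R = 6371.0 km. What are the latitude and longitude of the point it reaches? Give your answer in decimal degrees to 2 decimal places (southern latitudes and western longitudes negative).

latitude -80.35°, longitude 37.14°

Central angle δ = d/R = 1.345158 rad.
Converting: φ₁ = -0.309098 rad, θ = 2.989749 rad.
Applying the spherical law of cosines for sides, sin φ₂ = sin φ₁ cos δ + cos φ₁ sin δ cos θ = -0.985836, so φ₂ = -80.35°.
Δλ = atan2( sin θ sin δ cos φ₁ , cos δ − sin φ₁ sin φ₂ ) = atan2(0.140440, -0.076162) = 2.067717 rad = 118.47°.
λ₂ = -81.33° + 118.47° = 37.14°.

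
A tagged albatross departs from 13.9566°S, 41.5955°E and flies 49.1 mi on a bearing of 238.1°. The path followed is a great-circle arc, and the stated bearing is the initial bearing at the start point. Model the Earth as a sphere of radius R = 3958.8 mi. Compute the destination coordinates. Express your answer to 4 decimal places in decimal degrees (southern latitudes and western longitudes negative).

Central angle δ = d/R = 0.012403 rad.
With φ₁ = -13.9566° = -0.243589 rad and θ = 238.1° = 4.155629 rad:
Applying the spherical law of cosines for sides, sin φ₂ = sin φ₁ cos δ + cos φ₁ sin δ cos θ = -0.247529, so φ₂ = -14.3313°.
Δλ = atan2( sin θ sin δ cos φ₁ , cos δ − sin φ₁ sin φ₂ ) = atan2(-0.010218, 0.940222) = -0.010868 rad = -0.6227°.
λ₂ = λ₁ + Δλ = 40.9728°.

latitude -14.3313°, longitude 40.9728°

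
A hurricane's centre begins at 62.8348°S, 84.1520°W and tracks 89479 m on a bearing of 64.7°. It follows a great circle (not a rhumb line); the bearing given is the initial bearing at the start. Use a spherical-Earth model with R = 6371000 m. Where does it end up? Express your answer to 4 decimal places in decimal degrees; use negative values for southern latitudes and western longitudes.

latitude -62.4820°, longitude -82.5772°

Angular distance δ = d/R = 89479 / 6371000 = 0.014045 rad.
Converting: φ₁ = -1.096674 rad, θ = 1.129228 rad.
Applying the spherical law of cosines for sides, sin φ₂ = sin φ₁ cos δ + cos φ₁ sin δ cos θ = -0.886866, so φ₂ = -62.4820°.
For the longitude increment, Δλ = atan2( sin θ sin δ cos φ₁, cos δ − sin φ₁ sin φ₂ ) = atan2(0.005797, 0.210862) = 1.5748°.
λ₂ = -84.1520° + 1.5748° = -82.5772°.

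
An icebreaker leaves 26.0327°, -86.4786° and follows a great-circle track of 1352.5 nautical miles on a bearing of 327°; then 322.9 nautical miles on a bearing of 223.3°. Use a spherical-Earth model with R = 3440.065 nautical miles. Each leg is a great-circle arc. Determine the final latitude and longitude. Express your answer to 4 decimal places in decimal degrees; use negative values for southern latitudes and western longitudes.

latitude 39.9369°, longitude -108.1366°

Apply the spherical direct solution leg by leg, carrying full precision between legs.
Leg 1: from (26.0327°, -86.4786°), δ = 1352.5/3440.065 = 0.393161 rad, θ = 327° → φ = 43.9558°, λ = -103.3277°.
Leg 2: from (43.9558°, -103.3277°), δ = 322.9/3440.065 = 0.093865 rad, θ = 223.3° → φ = 39.9369°, λ = -108.1366°.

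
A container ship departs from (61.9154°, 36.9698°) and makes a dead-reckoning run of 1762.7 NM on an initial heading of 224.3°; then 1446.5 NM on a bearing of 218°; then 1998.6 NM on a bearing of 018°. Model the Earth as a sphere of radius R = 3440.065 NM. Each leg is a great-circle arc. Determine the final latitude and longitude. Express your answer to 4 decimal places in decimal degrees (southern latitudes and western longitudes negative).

latitude 48.1739°, longitude 11.0170°

Apply the spherical direct solution leg by leg, carrying full precision between legs.
Leg 1: from (61.9154°, 36.9698°), δ = 1762.7/3440.065 = 0.512403 rad, θ = 224.3° → φ = 37.1394°, λ = 11.5316°.
Leg 2: from (37.1394°, 11.5316°), δ = 1446.5/3440.065 = 0.420486 rad, θ = 218° → φ = 17.1419°, λ = -3.7165°.
Leg 3: from (17.1419°, -3.7165°), δ = 1998.6/3440.065 = 0.580977 rad, θ = 18° → φ = 48.1739°, λ = 11.0170°.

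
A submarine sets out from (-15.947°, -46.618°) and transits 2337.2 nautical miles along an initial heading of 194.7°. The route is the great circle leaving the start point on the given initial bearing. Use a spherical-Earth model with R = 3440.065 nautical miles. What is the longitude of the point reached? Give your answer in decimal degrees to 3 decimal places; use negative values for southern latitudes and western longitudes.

Central angle δ = d/R = 0.679406 rad.
Start latitude φ₁ = -0.278328 rad; initial bearing θ = 3.398156 rad.
Destination latitude: φ₂ = arcsin( sin φ₁ cos δ + cos φ₁ sin δ cos θ ) = arcsin(-0.798114) = -52.950°.
For the longitude increment, Δλ = atan2( sin θ sin δ cos φ₁, cos δ − sin φ₁ sin φ₂ ) = atan2(-0.153308, 0.558666) = -15.345°.
λ₂ = λ₁ + Δλ = -61.963°.

longitude -61.963°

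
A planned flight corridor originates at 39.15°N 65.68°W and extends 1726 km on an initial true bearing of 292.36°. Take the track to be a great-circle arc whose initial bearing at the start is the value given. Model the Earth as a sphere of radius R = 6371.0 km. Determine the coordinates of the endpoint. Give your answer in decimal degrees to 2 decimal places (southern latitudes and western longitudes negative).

latitude 43.41°, longitude -85.60°

Angular distance δ = d/R = 1726 / 6371 = 0.270915 rad.
Start latitude φ₁ = 0.683296 rad; initial bearing θ = 5.102645 rad.
Destination latitude: φ₂ = arcsin( sin φ₁ cos δ + cos φ₁ sin δ cos θ ) = arcsin(0.687276) = 43.41°.
Then Δλ = atan2(-0.191929, 0.529613) = -0.347674 rad, from sin θ sin δ cos φ₁ over cos δ − sin φ₁ sin φ₂.
λ₂ = -65.68° + -19.92° = -85.60°.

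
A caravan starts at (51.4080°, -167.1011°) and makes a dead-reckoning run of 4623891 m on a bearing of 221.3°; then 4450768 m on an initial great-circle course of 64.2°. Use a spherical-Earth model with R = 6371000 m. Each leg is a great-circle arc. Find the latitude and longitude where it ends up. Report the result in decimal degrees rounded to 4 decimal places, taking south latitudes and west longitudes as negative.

latitude 28.6037°, longitude -152.9297°

Apply the spherical direct solution leg by leg, carrying full precision between legs.
Leg 1: from (51.4080°, -167.1011°), δ = 4623891/6371000 = 0.725772 rad, θ = 221.3° → φ = 15.8790°, λ = 165.8063°.
Leg 2: from (15.8790°, 165.8063°), δ = 4450768/6371000 = 0.698598 rad, θ = 64.2° → φ = 28.6037°, λ = -152.9297°.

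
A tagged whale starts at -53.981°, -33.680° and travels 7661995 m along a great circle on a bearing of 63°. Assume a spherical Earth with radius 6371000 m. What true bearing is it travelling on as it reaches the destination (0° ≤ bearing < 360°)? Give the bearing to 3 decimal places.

final bearing 31.629°

The arc subtends δ = 7661995/6371000 = 1.202636 rad at the centre.
With φ₁ = -53.981° = -0.942146 rad and θ = 63° = 1.099557 rad:
Applying the spherical law of cosines for sides, sin φ₂ = sin φ₁ cos δ + cos φ₁ sin δ cos θ = -0.042013, so φ₂ = -2.408°.
Then Δλ = atan2(0.488850, 0.325918) = 0.982768 rad, from sin θ sin δ cos φ₁ over cos δ − sin φ₁ sin φ₂.
λ₂ = λ₁ + Δλ = 22.628°.
The forward bearing on arrival equals the back-azimuth from the destination plus 180°.
Back-azimuth from P₂ (-2.408°, 22.628°) to P₁ (-53.981°, -33.680°), with Δλ' = λ₁ − λ₂ = -56.308°: atan2( sin Δλ' cos φ₁ , cos φ₂ sin φ₁ − sin φ₂ cos φ₁ cos Δλ' ) = 211.629°.
Final bearing = (211.629° + 180°) mod 360° = 31.629°.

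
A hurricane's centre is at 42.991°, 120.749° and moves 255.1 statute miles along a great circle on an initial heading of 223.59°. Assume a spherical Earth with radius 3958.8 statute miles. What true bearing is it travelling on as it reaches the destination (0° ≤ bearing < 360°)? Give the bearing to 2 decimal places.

final bearing 221.37°

Central angle δ = d/R = 0.064439 rad.
With φ₁ = 42.991° = 0.750334 rad and θ = 223.59° = 3.902382 rad:
Applying the spherical law of cosines for sides, sin φ₂ = sin φ₁ cos δ + cos φ₁ sin δ cos θ = 0.646353, so φ₂ = 40.267°.
Δλ = atan2( sin θ sin δ cos φ₁ , cos δ − sin φ₁ sin φ₂ ) = atan2(-0.032476, 0.557187) = -0.058220 rad = -3.336°.
Hence λ₂ = 120.749° + -3.336° = 117.413°.
The forward bearing on arrival equals the back-azimuth from the destination plus 180°.
Back-azimuth from P₂ (40.27°, 117.41°) to P₁ (42.99°, 120.75°), with Δλ' = λ₁ − λ₂ = 3.34°: atan2( sin Δλ' cos φ₁ , cos φ₂ sin φ₁ − sin φ₂ cos φ₁ cos Δλ' ) = 41.37°.
Final bearing = (41.37° + 180°) mod 360° = 221.37°.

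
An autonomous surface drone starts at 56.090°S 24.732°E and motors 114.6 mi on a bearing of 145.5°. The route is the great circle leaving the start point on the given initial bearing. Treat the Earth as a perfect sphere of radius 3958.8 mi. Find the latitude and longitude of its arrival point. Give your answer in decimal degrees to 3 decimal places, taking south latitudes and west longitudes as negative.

δ = 114.6/3958.8 = 0.028948 rad (1.6586°).
Start latitude φ₁ = -0.978955 rad; initial bearing θ = 2.539454 rad.
Destination latitude: φ₂ = arcsin( sin φ₁ cos δ + cos φ₁ sin δ cos θ ) = arcsin(-0.842875) = -57.445°.
Δλ = atan2( sin θ sin δ cos φ₁ , cos δ − sin φ₁ sin φ₂ ) = atan2(0.009146, 0.300067) = 0.030471 rad = 1.746°.
λ₂ = 24.732° + 1.746° = 26.478°.

latitude -57.445°, longitude 26.478°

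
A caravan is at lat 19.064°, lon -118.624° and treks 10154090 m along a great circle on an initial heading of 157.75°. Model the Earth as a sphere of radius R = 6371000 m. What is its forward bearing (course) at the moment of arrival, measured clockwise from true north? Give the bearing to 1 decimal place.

Angular distance δ = d/R = 10154090 / 6371000 = 1.593798 rad.
With φ₁ = 19.064° = 0.332730 rad and θ = 157.75° = 2.753257 rad:
Applying the spherical law of cosines for sides, sin φ₂ = sin φ₁ cos δ + cos φ₁ sin δ cos θ = -0.882060, so φ₂ = -61.892°.
Δλ = atan2( sin θ sin δ cos φ₁ , cos δ − sin φ₁ sin φ₂ ) = atan2(0.357787, 0.265102) = 0.933113 rad = 53.463°.
λ₂ = λ₁ + Δλ = -65.161°.
The forward bearing on arrival equals the back-azimuth from the destination plus 180°.
Back-azimuth from P₂ (-61.9°, -65.2°) to P₁ (19.1°, -118.6°), with Δλ' = λ₁ − λ₂ = -53.5°: atan2( sin Δλ' cos φ₁ , cos φ₂ sin φ₁ − sin φ₂ cos φ₁ cos Δλ' ) = 310.6°.
Final bearing = (310.6° + 180°) mod 360° = 130.6°.

final bearing 130.6°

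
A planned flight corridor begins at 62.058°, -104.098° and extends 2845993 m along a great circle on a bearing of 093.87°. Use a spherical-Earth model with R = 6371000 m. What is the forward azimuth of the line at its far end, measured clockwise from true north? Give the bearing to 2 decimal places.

final bearing 131.26°

The arc subtends δ = 2845993/6371000 = 0.446711 rad at the centre.
Converting: φ₁ = 1.083116 rad, θ = 1.638341 rad.
sin φ₂ = sin φ₁ cos δ + cos φ₁ sin δ cos θ = (0.883422)(0.901873) + (0.468578)(0.432001)(-0.067493) = 0.783072
φ₂ = asin(0.783072) = 0.899591 rad = 51.543°.
Δλ = atan2( sin θ sin δ cos φ₁ , cos δ − sin φ₁ sin φ₂ ) = atan2(0.201964, 0.210089) = 0.765683 rad = 43.870°.
Hence λ₂ = -104.098° + 43.870° = -60.228°.
The forward bearing on arrival equals the back-azimuth from the destination plus 180°.
Back-azimuth from P₂ (51.54°, -60.23°) to P₁ (62.06°, -104.10°), with Δλ' = λ₁ − λ₂ = -43.87°: atan2( sin Δλ' cos φ₁ , cos φ₂ sin φ₁ − sin φ₂ cos φ₁ cos Δλ' ) = 311.26°.
Final bearing = (311.26° + 180°) mod 360° = 131.26°.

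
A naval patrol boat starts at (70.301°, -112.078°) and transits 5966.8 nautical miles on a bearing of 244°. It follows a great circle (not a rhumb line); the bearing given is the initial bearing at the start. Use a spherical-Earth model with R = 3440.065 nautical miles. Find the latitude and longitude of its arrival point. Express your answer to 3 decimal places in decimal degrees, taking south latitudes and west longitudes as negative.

latitude -17.411°, longitude 179.587°

Central angle δ = d/R = 1.734502 rad.
Converting: φ₁ = 1.226984 rad, θ = 4.258603 rad.
Destination latitude: φ₂ = arcsin( sin φ₁ cos δ + cos φ₁ sin δ cos θ ) = arcsin(-0.299228) = -17.411°.
Δλ = atan2( sin θ sin δ cos φ₁ , cos δ − sin φ₁ sin φ₂ ) = atan2(-0.298914, 0.118740) = -1.192672 rad = -68.335°.
λ₂ = -112.078° + -68.335° = -180.413°, normalized to (−180°, 180°] → 179.587°.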